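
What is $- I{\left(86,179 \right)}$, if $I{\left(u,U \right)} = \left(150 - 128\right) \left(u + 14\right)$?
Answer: $-2200$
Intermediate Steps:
$I{\left(u,U \right)} = 308 + 22 u$ ($I{\left(u,U \right)} = 22 \left(14 + u\right) = 308 + 22 u$)
$- I{\left(86,179 \right)} = - (308 + 22 \cdot 86) = - (308 + 1892) = \left(-1\right) 2200 = -2200$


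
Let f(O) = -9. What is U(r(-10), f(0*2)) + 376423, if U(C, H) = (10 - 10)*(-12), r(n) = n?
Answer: 376423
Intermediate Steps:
U(C, H) = 0 (U(C, H) = 0*(-12) = 0)
U(r(-10), f(0*2)) + 376423 = 0 + 376423 = 376423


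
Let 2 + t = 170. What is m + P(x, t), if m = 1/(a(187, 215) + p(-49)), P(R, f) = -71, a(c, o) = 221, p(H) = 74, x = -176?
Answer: -20944/295 ≈ -70.997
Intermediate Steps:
t = 168 (t = -2 + 170 = 168)
m = 1/295 (m = 1/(221 + 74) = 1/295 ≈ 0.0033898)
m + P(x, t) = 1/295 - 71 = -20944/295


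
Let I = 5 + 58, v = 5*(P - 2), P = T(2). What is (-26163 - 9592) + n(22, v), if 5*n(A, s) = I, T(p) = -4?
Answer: -178712/5 ≈ -35742.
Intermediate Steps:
P = -4
v = -30 (v = 5*(-4 - 2) = 5*(-6) = -30)
I = 63
n(A, s) = 63/5 (n(A, s) = (1/5)*63 = 63/5)
(-26163 - 9592) + n(22, v) = (-26163 - 9592) + 63/5 = -35755 + 63/5 = -178712/5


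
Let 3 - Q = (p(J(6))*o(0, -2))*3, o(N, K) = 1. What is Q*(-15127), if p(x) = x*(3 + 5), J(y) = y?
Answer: 2132907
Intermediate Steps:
p(x) = 8*x (p(x) = x*8 = 8*x)
Q = -141 (Q = 3 - (8*6)*1*3 = 3 - 48*1*3 = 3 - 48*3 = 3 - 1*144 = 3 - 144 = -141)
Q*(-15127) = -141*(-15127) = 2132907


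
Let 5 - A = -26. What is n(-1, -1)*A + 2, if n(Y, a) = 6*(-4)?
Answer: -742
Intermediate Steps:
A = 31 (A = 5 - 1*(-26) = 5 + 26 = 31)
n(Y, a) = -24
n(-1, -1)*A + 2 = -24*31 + 2 = -744 + 2 = -742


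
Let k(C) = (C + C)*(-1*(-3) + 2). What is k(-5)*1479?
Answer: -73950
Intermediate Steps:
k(C) = 10*C (k(C) = (2*C)*(3 + 2) = (2*C)*5 = 10*C)
k(-5)*1479 = (10*(-5))*1479 = -50*1479 = -73950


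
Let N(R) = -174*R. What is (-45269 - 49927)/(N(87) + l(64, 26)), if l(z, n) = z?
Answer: 47598/7537 ≈ 6.3152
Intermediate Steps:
(-45269 - 49927)/(N(87) + l(64, 26)) = (-45269 - 49927)/(-174*87 + 64) = -95196/(-15138 + 64) = -95196/(-15074) = -95196*(-1/15074) = 47598/7537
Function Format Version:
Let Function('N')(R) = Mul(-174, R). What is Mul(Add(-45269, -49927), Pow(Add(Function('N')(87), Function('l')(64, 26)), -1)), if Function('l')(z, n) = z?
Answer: Rational(47598, 7537) ≈ 6.3152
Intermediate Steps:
Mul(Add(-45269, -49927), Pow(Add(Function('N')(87), Function('l')(64, 26)), -1)) = Mul(Add(-45269, -49927), Pow(Add(Mul(-174, 87), 64), -1)) = Mul(-95196, Pow(Add(-15138, 64), -1)) = Mul(-95196, Pow(-15074, -1)) = Mul(-95196, Rational(-1, 15074)) = Rational(47598, 7537)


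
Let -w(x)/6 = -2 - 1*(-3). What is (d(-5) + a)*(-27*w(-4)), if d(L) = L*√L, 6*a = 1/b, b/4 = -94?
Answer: -27/376 - 810*I*√5 ≈ -0.071808 - 1811.2*I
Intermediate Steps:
w(x) = -6 (w(x) = -6*(-2 - 1*(-3)) = -6*(-2 + 3) = -6*1 = -6)
b = -376 (b = 4*(-94) = -376)
a = -1/2256 (a = (⅙)/(-376) = (⅙)*(-1/376) = -1/2256 ≈ -0.00044326)
d(L) = L^(3/2)
(d(-5) + a)*(-27*w(-4)) = ((-5)^(3/2) - 1/2256)*(-27*(-6)) = (-5*I*√5 - 1/2256)*162 = (-1/2256 - 5*I*√5)*162 = -27/376 - 810*I*√5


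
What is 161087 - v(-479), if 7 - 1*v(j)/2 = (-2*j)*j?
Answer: -756691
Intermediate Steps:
v(j) = 14 + 4*j**2 (v(j) = 14 - 2*(-2*j)*j = 14 - (-4)*j**2 = 14 + 4*j**2)
161087 - v(-479) = 161087 - (14 + 4*(-479)**2) = 161087 - (14 + 4*229441) = 161087 - (14 + 917764) = 161087 - 1*917778 = 161087 - 917778 = -756691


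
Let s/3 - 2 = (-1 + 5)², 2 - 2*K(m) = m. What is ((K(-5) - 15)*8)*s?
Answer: -4968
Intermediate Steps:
K(m) = 1 - m/2
s = 54 (s = 6 + 3*(-1 + 5)² = 6 + 3*4² = 6 + 3*16 = 6 + 48 = 54)
((K(-5) - 15)*8)*s = (((1 - ½*(-5)) - 15)*8)*54 = (((1 + 5/2) - 15)*8)*54 = ((7/2 - 15)*8)*54 = -23/2*8*54 = -92*54 = -4968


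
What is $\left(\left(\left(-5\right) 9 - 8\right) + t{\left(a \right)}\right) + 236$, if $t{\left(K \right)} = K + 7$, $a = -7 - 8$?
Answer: $175$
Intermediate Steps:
$a = -15$
$t{\left(K \right)} = 7 + K$
$\left(\left(\left(-5\right) 9 - 8\right) + t{\left(a \right)}\right) + 236 = \left(\left(\left(-5\right) 9 - 8\right) + \left(7 - 15\right)\right) + 236 = \left(\left(-45 - 8\right) - 8\right) + 236 = \left(-53 - 8\right) + 236 = -61 + 236 = 175$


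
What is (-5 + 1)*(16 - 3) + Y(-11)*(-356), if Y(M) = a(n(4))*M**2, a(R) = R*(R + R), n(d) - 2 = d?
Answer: -3101524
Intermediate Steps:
n(d) = 2 + d
a(R) = 2*R**2 (a(R) = R*(2*R) = 2*R**2)
Y(M) = 72*M**2 (Y(M) = (2*(2 + 4)**2)*M**2 = (2*6**2)*M**2 = (2*36)*M**2 = 72*M**2)
(-5 + 1)*(16 - 3) + Y(-11)*(-356) = (-5 + 1)*(16 - 3) + (72*(-11)**2)*(-356) = -4*13 + (72*121)*(-356) = -52 + 8712*(-356) = -52 - 3101472 = -3101524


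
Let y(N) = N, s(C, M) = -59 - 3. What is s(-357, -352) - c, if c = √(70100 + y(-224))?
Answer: -62 - 6*√1941 ≈ -326.34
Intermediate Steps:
s(C, M) = -62
c = 6*√1941 (c = √(70100 - 224) = √69876 = 6*√1941 ≈ 264.34)
s(-357, -352) - c = -62 - 6*√1941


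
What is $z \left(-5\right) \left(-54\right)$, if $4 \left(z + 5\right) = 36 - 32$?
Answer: $-1080$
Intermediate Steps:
$z = -4$ ($z = -5 + \frac{36 - 32}{4} = -5 + \frac{1}{4} \cdot 4 = -5 + 1 = -4$)
$z \left(-5\right) \left(-54\right) = \left(-4\right) \left(-5\right) \left(-54\right) = 20 \left(-54\right) = -1080$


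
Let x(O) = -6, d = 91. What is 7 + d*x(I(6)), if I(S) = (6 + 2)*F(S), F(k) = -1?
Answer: -539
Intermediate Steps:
I(S) = -8 (I(S) = (6 + 2)*(-1) = 8*(-1) = -8)
7 + d*x(I(6)) = 7 + 91*(-6) = 7 - 546 = -539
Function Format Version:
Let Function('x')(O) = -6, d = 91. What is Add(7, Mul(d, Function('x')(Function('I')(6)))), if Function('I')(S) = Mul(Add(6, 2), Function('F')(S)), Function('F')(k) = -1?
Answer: -539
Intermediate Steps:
Function('I')(S) = -8 (Function('I')(S) = Mul(Add(6, 2), -1) = Mul(8, -1) = -8)
Add(7, Mul(d, Function('x')(Function('I')(6)))) = Add(7, Mul(91, -6)) = Add(7, -546) = -539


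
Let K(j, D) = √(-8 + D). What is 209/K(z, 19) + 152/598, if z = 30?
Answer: 76/299 + 19*√11 ≈ 63.270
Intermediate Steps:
209/K(z, 19) + 152/598 = 209/(√(-8 + 19)) + 152/598 = 209/(√11) + 152*(1/598) = 209*(√11/11) + 76/299 = 19*√11 + 76/299 = 76/299 + 19*√11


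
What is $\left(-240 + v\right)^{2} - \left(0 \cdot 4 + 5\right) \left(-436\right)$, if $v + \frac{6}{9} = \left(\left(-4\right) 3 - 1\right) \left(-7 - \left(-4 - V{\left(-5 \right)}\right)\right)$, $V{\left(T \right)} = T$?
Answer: $\frac{187720}{9} \approx 20858.0$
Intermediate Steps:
$v = \frac{310}{3}$ ($v = - \frac{2}{3} + \left(\left(-4\right) 3 - 1\right) \left(-7 + \left(\left(-5 + 6\right) - 2\right)\right) = - \frac{2}{3} + \left(-12 - 1\right) \left(-7 + \left(1 - 2\right)\right) = - \frac{2}{3} - 13 \left(-7 - 1\right) = - \frac{2}{3} - -104 = - \frac{2}{3} + 104 = \frac{310}{3} \approx 103.33$)
$\left(-240 + v\right)^{2} - \left(0 \cdot 4 + 5\right) \left(-436\right) = \left(-240 + \frac{310}{3}\right)^{2} - \left(0 \cdot 4 + 5\right) \left(-436\right) = \left(- \frac{410}{3}\right)^{2} - \left(0 + 5\right) \left(-436\right) = \frac{168100}{9} - 5 \left(-436\right) = \frac{168100}{9} - -2180 = \frac{168100}{9} + 2180 = \frac{187720}{9}$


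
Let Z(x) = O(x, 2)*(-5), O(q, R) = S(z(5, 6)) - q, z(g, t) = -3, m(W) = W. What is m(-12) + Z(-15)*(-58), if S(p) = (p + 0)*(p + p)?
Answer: 9558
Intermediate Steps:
S(p) = 2*p² (S(p) = p*(2*p) = 2*p²)
O(q, R) = 18 - q (O(q, R) = 2*(-3)² - q = 2*9 - q = 18 - q)
Z(x) = -90 + 5*x (Z(x) = (18 - x)*(-5) = -90 + 5*x)
m(-12) + Z(-15)*(-58) = -12 + (-90 + 5*(-15))*(-58) = -12 + (-90 - 75)*(-58) = -12 - 165*(-58) = -12 + 9570 = 9558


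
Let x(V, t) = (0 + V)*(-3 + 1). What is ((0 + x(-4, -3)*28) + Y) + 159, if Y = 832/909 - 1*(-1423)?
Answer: 1642486/909 ≈ 1806.9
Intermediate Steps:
x(V, t) = -2*V (x(V, t) = V*(-2) = -2*V)
Y = 1294339/909 (Y = 832*(1/909) + 1423 = 832/909 + 1423 = 1294339/909 ≈ 1423.9)
((0 + x(-4, -3)*28) + Y) + 159 = ((0 - 2*(-4)*28) + 1294339/909) + 159 = ((0 + 8*28) + 1294339/909) + 159 = ((0 + 224) + 1294339/909) + 159 = (224 + 1294339/909) + 159 = 1497955/909 + 159 = 1642486/909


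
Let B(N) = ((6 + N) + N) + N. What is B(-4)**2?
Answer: 36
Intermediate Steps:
B(N) = 6 + 3*N (B(N) = (6 + 2*N) + N = 6 + 3*N)
B(-4)**2 = (6 + 3*(-4))**2 = (6 - 12)**2 = (-6)**2 = 36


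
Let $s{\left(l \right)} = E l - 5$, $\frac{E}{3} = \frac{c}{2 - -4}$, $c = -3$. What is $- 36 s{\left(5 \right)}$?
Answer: $450$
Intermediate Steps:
$E = - \frac{3}{2}$ ($E = 3 \left(- \frac{3}{2 - -4}\right) = 3 \left(- \frac{3}{2 + 4}\right) = 3 \left(- \frac{3}{6}\right) = 3 \left(\left(-3\right) \frac{1}{6}\right) = 3 \left(- \frac{1}{2}\right) = - \frac{3}{2} \approx -1.5$)
$s{\left(l \right)} = -5 - \frac{3 l}{2}$ ($s{\left(l \right)} = - \frac{3 l}{2} - 5 = -5 - \frac{3 l}{2}$)
$- 36 s{\left(5 \right)} = - 36 \left(-5 - \frac{15}{2}\right) = \left(-36\right) \left(- \frac{25}{2}\right) = 450$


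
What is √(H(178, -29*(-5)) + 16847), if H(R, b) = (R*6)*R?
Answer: √206951 ≈ 454.92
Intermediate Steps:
H(R, b) = 6*R² (H(R, b) = (6*R)*R = 6*R²)
√(H(178, -29*(-5)) + 16847) = √(6*178² + 16847) = √(6*31684 + 16847) = √(190104 + 16847) = √206951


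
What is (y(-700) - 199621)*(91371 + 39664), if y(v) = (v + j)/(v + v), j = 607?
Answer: -7324052128549/280 ≈ -2.6157e+10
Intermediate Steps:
y(v) = (607 + v)/(2*v) (y(v) = (v + 607)/(v + v) = (607 + v)/((2*v)) = (607 + v)*(1/(2*v)) = (607 + v)/(2*v))
(y(-700) - 199621)*(91371 + 39664) = ((1/2)*(607 - 700)/(-700) - 199621)*(91371 + 39664) = ((1/2)*(-1/700)*(-93) - 199621)*131035 = (93/1400 - 199621)*131035 = -279469307/1400*131035 = -7324052128549/280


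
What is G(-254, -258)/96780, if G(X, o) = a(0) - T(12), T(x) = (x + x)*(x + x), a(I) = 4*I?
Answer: -48/8065 ≈ -0.0059516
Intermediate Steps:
T(x) = 4*x² (T(x) = (2*x)*(2*x) = 4*x²)
G(X, o) = -576 (G(X, o) = 4*0 - 4*12² = 0 - 4*144 = 0 - 1*576 = 0 - 576 = -576)
G(-254, -258)/96780 = -576/96780 = -576*1/96780 = -48/8065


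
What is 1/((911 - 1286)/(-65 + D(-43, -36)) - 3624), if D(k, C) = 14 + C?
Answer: -29/104971 ≈ -0.00027627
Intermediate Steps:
1/((911 - 1286)/(-65 + D(-43, -36)) - 3624) = 1/((911 - 1286)/(-65 + (14 - 36)) - 3624) = 1/(-375/(-65 - 22) - 3624) = 1/(-375/(-87) - 3624) = 1/(-375*(-1/87) - 3624) = 1/(125/29 - 3624) = 1/(-104971/29) = -29/104971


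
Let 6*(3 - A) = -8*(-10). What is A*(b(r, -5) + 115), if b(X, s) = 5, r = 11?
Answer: -1240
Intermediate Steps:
A = -31/3 (A = 3 - (-4)*(-10)/3 = 3 - ⅙*80 = 3 - 40/3 = -31/3 ≈ -10.333)
A*(b(r, -5) + 115) = -31*(5 + 115)/3 = -31/3*120 = -1240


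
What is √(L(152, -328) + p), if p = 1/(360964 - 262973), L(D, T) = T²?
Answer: √1033046966636295/97991 ≈ 328.00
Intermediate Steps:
p = 1/97991 ≈ 1.0205e-5
√(L(152, -328) + p) = √((-328)² + 1/97991) = √(107584 + 1/97991) = √(10542263745/97991) = √1033046966636295/97991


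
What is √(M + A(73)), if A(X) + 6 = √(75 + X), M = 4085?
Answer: √(4079 + 2*√37) ≈ 63.962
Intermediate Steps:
A(X) = -6 + √(75 + X)
√(M + A(73)) = √(4085 + (-6 + √(75 + 73))) = √(4085 + (-6 + √148)) = √(4085 + (-6 + 2*√37)) = √(4079 + 2*√37)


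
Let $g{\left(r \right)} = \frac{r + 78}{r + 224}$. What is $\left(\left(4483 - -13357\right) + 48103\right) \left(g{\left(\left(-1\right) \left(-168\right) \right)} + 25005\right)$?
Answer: $\frac{323193435129}{196} \approx 1.6489 \cdot 10^{9}$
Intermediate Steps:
$g{\left(r \right)} = \frac{78 + r}{224 + r}$
$\left(\left(4483 - -13357\right) + 48103\right) \left(g{\left(\left(-1\right) \left(-168\right) \right)} + 25005\right) = \left(\left(4483 - -13357\right) + 48103\right) \left(\frac{78 - -168}{224 - -168} + 25005\right) = \left(\left(4483 + 13357\right) + 48103\right) \left(\frac{78 + 168}{224 + 168} + 25005\right) = \left(17840 + 48103\right) \left(\frac{1}{392} \cdot 246 + 25005\right) = 65943 \left(\frac{1}{392} \cdot 246 + 25005\right) = 65943 \left(\frac{123}{196} + 25005\right) = 65943 \cdot \frac{4901103}{196} = \frac{323193435129}{196}$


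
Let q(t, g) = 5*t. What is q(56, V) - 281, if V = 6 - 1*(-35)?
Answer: -1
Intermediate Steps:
V = 41 (V = 6 + 35 = 41)
q(56, V) - 281 = 5*56 - 281 = 280 - 281 = -1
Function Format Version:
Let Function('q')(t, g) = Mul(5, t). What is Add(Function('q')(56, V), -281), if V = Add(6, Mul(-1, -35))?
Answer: -1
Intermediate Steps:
V = 41 (V = Add(6, 35) = 41)
Add(Function('q')(56, V), -281) = Add(Mul(5, 56), -281) = Add(280, -281) = -1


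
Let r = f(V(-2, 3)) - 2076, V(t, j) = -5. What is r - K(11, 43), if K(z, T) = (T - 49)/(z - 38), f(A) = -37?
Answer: -19019/9 ≈ -2113.2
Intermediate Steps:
K(z, T) = (-49 + T)/(-38 + z)
r = -2113 (r = -37 - 2076 = -2113)
r - K(11, 43) = -2113 - (-49 + 43)/(-38 + 11) = -2113 - (-6)/(-27) = -2113 - (-1)*(-6)/27 = -2113 - 1*2/9 = -2113 - 2/9 = -19019/9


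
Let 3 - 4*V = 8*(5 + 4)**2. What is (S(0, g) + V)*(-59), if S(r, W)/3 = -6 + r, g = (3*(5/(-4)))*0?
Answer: 42303/4 ≈ 10576.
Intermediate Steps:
g = 0 (g = (3*(5*(-1/4)))*0 = (3*(-5/4))*0 = -15/4*0 = 0)
S(r, W) = -18 + 3*r (S(r, W) = 3*(-6 + r) = -18 + 3*r)
V = -645/4 (V = 3/4 - 2*(5 + 4)**2 = 3/4 - 2*9**2 = 3/4 - 2*81 = 3/4 - 1/4*648 = 3/4 - 162 = -645/4 ≈ -161.25)
(S(0, g) + V)*(-59) = ((-18 + 3*0) - 645/4)*(-59) = ((-18 + 0) - 645/4)*(-59) = (-18 - 645/4)*(-59) = -717/4*(-59) = 42303/4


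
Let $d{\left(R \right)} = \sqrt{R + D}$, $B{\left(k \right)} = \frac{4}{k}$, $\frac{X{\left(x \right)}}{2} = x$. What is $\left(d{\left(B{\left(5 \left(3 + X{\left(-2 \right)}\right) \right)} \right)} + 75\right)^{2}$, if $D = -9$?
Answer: $\frac{28076}{5} + 210 i \sqrt{5} \approx 5615.2 + 469.57 i$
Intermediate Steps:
$X{\left(x \right)} = 2 x$
$d{\left(R \right)} = \sqrt{-9 + R}$ ($d{\left(R \right)} = \sqrt{R - 9} = \sqrt{-9 + R}$)
$\left(d{\left(B{\left(5 \left(3 + X{\left(-2 \right)}\right) \right)} \right)} + 75\right)^{2} = \left(\sqrt{-9 + \frac{4}{5 \left(3 + 2 \left(-2\right)\right)}} + 75\right)^{2} = \left(\sqrt{-9 + \frac{4}{5 \left(3 - 4\right)}} + 75\right)^{2} = \left(\sqrt{-9 + \frac{4}{5 \left(-1\right)}} + 75\right)^{2} = \left(\sqrt{-9 + \frac{4}{-5}} + 75\right)^{2} = \left(\sqrt{-9 + 4 \left(- \frac{1}{5}\right)} + 75\right)^{2} = \left(\sqrt{-9 - \frac{4}{5}} + 75\right)^{2} = \left(\sqrt{- \frac{49}{5}} + 75\right)^{2} = \left(\frac{7 i \sqrt{5}}{5} + 75\right)^{2} = \left(75 + \frac{7 i \sqrt{5}}{5}\right)^{2}$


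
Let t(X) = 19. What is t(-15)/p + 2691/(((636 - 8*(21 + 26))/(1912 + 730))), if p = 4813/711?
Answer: 1316235501/48130 ≈ 27348.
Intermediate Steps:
p = 4813/711 (p = 4813*(1/711) = 4813/711 ≈ 6.7693)
t(-15)/p + 2691/(((636 - 8*(21 + 26))/(1912 + 730))) = 19/(4813/711) + 2691/(((636 - 8*(21 + 26))/(1912 + 730))) = 19*(711/4813) + 2691/(((636 - 8*47)/2642)) = 13509/4813 + 2691/(((636 - 376)*(1/2642))) = 13509/4813 + 2691/((260*(1/2642))) = 13509/4813 + 2691/(130/1321) = 13509/4813 + 2691*(1321/130) = 13509/4813 + 273447/10 = 1316235501/48130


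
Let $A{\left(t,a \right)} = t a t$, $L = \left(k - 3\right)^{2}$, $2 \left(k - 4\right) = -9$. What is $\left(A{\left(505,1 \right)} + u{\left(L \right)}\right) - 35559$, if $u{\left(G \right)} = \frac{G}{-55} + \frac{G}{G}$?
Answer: $\frac{48282691}{220} \approx 2.1947 \cdot 10^{5}$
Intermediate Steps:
$k = - \frac{1}{2}$ ($k = 4 + \frac{1}{2} \left(-9\right) = 4 - \frac{9}{2} = - \frac{1}{2} \approx -0.5$)
$L = \frac{49}{4}$ ($L = \left(- \frac{1}{2} - 3\right)^{2} = \left(- \frac{7}{2}\right)^{2} = \frac{49}{4} \approx 12.25$)
$A{\left(t,a \right)} = a t^{2}$ ($A{\left(t,a \right)} = a t t = a t^{2}$)
$u{\left(G \right)} = 1 - \frac{G}{55}$ ($u{\left(G \right)} = G \left(- \frac{1}{55}\right) + 1 = - \frac{G}{55} + 1 = 1 - \frac{G}{55}$)
$\left(A{\left(505,1 \right)} + u{\left(L \right)}\right) - 35559 = \left(1 \cdot 505^{2} + \left(1 - \frac{49}{220}\right)\right) - 35559 = \left(1 \cdot 255025 + \left(1 - \frac{49}{220}\right)\right) - 35559 = \left(255025 + \frac{171}{220}\right) - 35559 = \frac{56105671}{220} - 35559 = \frac{48282691}{220}$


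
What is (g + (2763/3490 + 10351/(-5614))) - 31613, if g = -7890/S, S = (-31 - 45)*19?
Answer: -111784126794009/3536511230 ≈ -31609.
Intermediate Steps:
S = -1444 (S = -76*19 = -1444)
g = 3945/722 (g = -7890/(-1444) = -7890*(-1/1444) = 3945/722 ≈ 5.4640)
(g + (2763/3490 + 10351/(-5614))) - 31613 = (3945/722 + (2763/3490 + 10351/(-5614))) - 31613 = (3945/722 + (2763*(1/3490) + 10351*(-1/5614))) - 31613 = (3945/722 + (2763/3490 - 10351/5614)) - 31613 = (3945/722 - 5153377/4898215) - 31613 = 15602719981/3536511230 - 31613 = -111784126794009/3536511230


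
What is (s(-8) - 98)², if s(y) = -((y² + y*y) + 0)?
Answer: 51076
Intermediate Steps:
s(y) = -2*y² (s(y) = -((y² + y²) + 0) = -(2*y² + 0) = -2*y²)
(s(-8) - 98)² = (-2*(-8)² - 98)² = (-2*64 - 98)² = (-128 - 98)² = (-226)² = 51076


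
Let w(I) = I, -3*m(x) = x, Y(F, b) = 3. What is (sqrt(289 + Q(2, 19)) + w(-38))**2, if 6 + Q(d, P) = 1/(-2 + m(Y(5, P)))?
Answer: 5180/3 - 304*sqrt(159)/3 ≈ 448.90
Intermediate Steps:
m(x) = -x/3
Q(d, P) = -19/3 (Q(d, P) = -6 + 1/(-2 - 1/3*3) = -6 + 1/(-2 - 1) = -6 + 1/(-3) = -6 - 1/3 = -19/3)
(sqrt(289 + Q(2, 19)) + w(-38))**2 = (sqrt(289 - 19/3) - 38)**2 = (sqrt(848/3) - 38)**2 = (4*sqrt(159)/3 - 38)**2 = (-38 + 4*sqrt(159)/3)**2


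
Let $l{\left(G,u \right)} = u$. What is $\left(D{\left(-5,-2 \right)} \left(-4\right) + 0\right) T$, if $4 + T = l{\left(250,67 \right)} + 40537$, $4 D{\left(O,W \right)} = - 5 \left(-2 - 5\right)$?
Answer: $-1421000$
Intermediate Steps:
$D{\left(O,W \right)} = \frac{35}{4}$ ($D{\left(O,W \right)} = \frac{\left(-5\right) \left(-2 - 5\right)}{4} = \frac{\left(-5\right) \left(-7\right)}{4} = \frac{1}{4} \cdot 35 = \frac{35}{4}$)
$T = 40600$ ($T = -4 + \left(67 + 40537\right) = -4 + 40604 = 40600$)
$\left(D{\left(-5,-2 \right)} \left(-4\right) + 0\right) T = \left(\frac{35}{4} \left(-4\right) + 0\right) 40600 = \left(-35 + 0\right) 40600 = \left(-35\right) 40600 = -1421000$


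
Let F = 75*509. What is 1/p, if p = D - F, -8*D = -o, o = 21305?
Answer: -8/284095 ≈ -2.8160e-5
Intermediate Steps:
F = 38175
D = 21305/8 (D = -(-1)*21305/8 = -⅛*(-21305) = 21305/8 ≈ 2663.1)
p = -284095/8 (p = 21305/8 - 1*38175 = 21305/8 - 38175 = -284095/8 ≈ -35512.)
1/p = 1/(-284095/8) = -8/284095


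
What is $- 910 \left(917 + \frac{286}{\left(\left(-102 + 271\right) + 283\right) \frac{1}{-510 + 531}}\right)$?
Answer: $- \frac{95661475}{113} \approx -8.4656 \cdot 10^{5}$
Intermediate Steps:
$- 910 \left(917 + \frac{286}{\left(\left(-102 + 271\right) + 283\right) \frac{1}{-510 + 531}}\right) = - 910 \left(917 + \frac{286}{\left(169 + 283\right) \frac{1}{21}}\right) = - 910 \left(917 + \frac{286}{452 \cdot \frac{1}{21}}\right) = - 910 \left(917 + \frac{286}{\frac{452}{21}}\right) = - 910 \left(917 + 286 \cdot \frac{21}{452}\right) = - 910 \left(917 + \frac{3003}{226}\right) = \left(-910\right) \frac{210245}{226} = - \frac{95661475}{113}$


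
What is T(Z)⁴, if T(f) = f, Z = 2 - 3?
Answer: 1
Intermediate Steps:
Z = -1
T(Z)⁴ = (-1)⁴ = 1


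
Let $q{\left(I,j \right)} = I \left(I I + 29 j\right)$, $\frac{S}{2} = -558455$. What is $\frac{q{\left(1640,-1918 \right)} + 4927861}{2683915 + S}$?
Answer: $\frac{4324651781}{1567005} \approx 2759.8$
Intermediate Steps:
$S = -1116910$ ($S = 2 \left(-558455\right) = -1116910$)
$q{\left(I,j \right)} = I \left(I^{2} + 29 j\right)$
$\frac{q{\left(1640,-1918 \right)} + 4927861}{2683915 + S} = \frac{1640 \left(1640^{2} + 29 \left(-1918\right)\right) + 4927861}{2683915 - 1116910} = \frac{1640 \left(2689600 - 55622\right) + 4927861}{1567005} = \left(1640 \cdot 2633978 + 4927861\right) \frac{1}{1567005} = \left(4319723920 + 4927861\right) \frac{1}{1567005} = 4324651781 \cdot \frac{1}{1567005} = \frac{4324651781}{1567005}$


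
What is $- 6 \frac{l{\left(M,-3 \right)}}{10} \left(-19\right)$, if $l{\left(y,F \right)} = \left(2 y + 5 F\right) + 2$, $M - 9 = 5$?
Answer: $171$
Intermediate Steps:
$M = 14$ ($M = 9 + 5 = 14$)
$l{\left(y,F \right)} = 2 + 2 y + 5 F$
$- 6 \frac{l{\left(M,-3 \right)}}{10} \left(-19\right) = - 6 \frac{2 + 2 \cdot 14 + 5 \left(-3\right)}{10} \left(-19\right) = - 6 \left(2 + 28 - 15\right) \frac{1}{10} \left(-19\right) = - 6 \cdot 15 \cdot \frac{1}{10} \left(-19\right) = \left(-6\right) \frac{3}{2} \left(-19\right) = \left(-9\right) \left(-19\right) = 171$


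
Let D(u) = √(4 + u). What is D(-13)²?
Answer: -9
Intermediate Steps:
D(-13)² = (√(4 - 13))² = (√(-9))² = (3*I)² = -9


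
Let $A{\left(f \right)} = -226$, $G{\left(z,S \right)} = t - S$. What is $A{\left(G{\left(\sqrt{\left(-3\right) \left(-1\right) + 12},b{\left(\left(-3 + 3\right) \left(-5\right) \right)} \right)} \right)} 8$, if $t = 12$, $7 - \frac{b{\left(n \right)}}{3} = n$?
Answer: $-1808$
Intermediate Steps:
$b{\left(n \right)} = 21 - 3 n$
$G{\left(z,S \right)} = 12 - S$
$A{\left(G{\left(\sqrt{\left(-3\right) \left(-1\right) + 12},b{\left(\left(-3 + 3\right) \left(-5\right) \right)} \right)} \right)} 8 = \left(-226\right) 8 = -1808$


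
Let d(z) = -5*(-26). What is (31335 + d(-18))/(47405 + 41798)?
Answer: 31465/89203 ≈ 0.35273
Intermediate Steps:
d(z) = 130
(31335 + d(-18))/(47405 + 41798) = (31335 + 130)/(47405 + 41798) = 31465/89203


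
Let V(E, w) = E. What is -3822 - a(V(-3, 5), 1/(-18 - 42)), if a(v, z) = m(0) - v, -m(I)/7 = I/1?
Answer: -3825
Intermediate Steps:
m(I) = -7*I (m(I) = -7*I/1 = -7*I)
a(v, z) = -v (a(v, z) = -7*0 - v = 0 - v = -v)
-3822 - a(V(-3, 5), 1/(-18 - 42)) = -3822 - (-1)*(-3) = -3822 - 1*3 = -3822 - 3 = -3825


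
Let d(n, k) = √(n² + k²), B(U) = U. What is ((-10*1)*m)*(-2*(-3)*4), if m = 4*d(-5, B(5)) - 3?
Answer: 720 - 4800*√2 ≈ -6068.2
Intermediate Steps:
d(n, k) = √(k² + n²)
m = -3 + 20*√2 (m = 4*√(5² + (-5)²) - 3 = 4*√(25 + 25) - 3 = 4*√50 - 3 = 4*(5*√2) - 3 = 20*√2 - 3 = -3 + 20*√2 ≈ 25.284)
((-10*1)*m)*(-2*(-3)*4) = ((-10*1)*(-3 + 20*√2))*(-2*(-3)*4) = (-10*(-3 + 20*√2))*(6*4) = (30 - 200*√2)*24 = 720 - 4800*√2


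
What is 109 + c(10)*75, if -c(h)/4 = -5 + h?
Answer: -1391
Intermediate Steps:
c(h) = 20 - 4*h (c(h) = -4*(-5 + h) = 20 - 4*h)
109 + c(10)*75 = 109 + (20 - 4*10)*75 = 109 + (20 - 40)*75 = 109 - 20*75 = 109 - 1500 = -1391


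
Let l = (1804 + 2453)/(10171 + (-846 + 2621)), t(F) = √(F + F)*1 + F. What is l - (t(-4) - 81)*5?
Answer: 153979/362 - 10*I*√2 ≈ 425.36 - 14.142*I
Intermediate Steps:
t(F) = F + √2*√F (t(F) = √(2*F)*1 + F = (√2*√F)*1 + F = √2*√F + F = F + √2*√F)
l = 129/362 (l = 4257/(10171 + 1775) = 4257/11946 = 4257*(1/11946) = 129/362 ≈ 0.35635)
l - (t(-4) - 81)*5 = 129/362 - ((-4 + √2*√(-4)) - 81)*5 = 129/362 - ((-4 + √2*(2*I)) - 81)*5 = 129/362 - ((-4 + 2*I*√2) - 81)*5 = 129/362 - (-85 + 2*I*√2)*5 = 129/362 - (-425 + 10*I*√2) = 129/362 + (425 - 10*I*√2) = 153979/362 - 10*I*√2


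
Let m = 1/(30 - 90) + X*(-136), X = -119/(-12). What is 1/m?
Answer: -60/80921 ≈ -0.00074146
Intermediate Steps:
X = 119/12 (X = -119*(-1/12) = 119/12 ≈ 9.9167)
m = -80921/60 (m = 1/(30 - 90) + (119/12)*(-136) = 1/(-60) - 4046/3 = -1/60 - 4046/3 = -80921/60 ≈ -1348.7)
1/m = 1/(-80921/60) = -60/80921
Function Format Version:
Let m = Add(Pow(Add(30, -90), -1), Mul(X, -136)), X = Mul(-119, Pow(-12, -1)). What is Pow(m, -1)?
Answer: Rational(-60, 80921) ≈ -0.00074146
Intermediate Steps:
X = Rational(119, 12) (X = Mul(-119, Rational(-1, 12)) = Rational(119, 12) ≈ 9.9167)
m = Rational(-80921, 60) (m = Add(Pow(Add(30, -90), -1), Mul(Rational(119, 12), -136)) = Add(Pow(-60, -1), Rational(-4046, 3)) = Add(Rational(-1, 60), Rational(-4046, 3)) = Rational(-80921, 60) ≈ -1348.7)
Pow(m, -1) = Pow(Rational(-80921, 60), -1) = Rational(-60, 80921)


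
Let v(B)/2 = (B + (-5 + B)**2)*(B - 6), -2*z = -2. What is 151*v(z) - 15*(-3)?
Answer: -25625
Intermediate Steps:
z = 1 (z = -1/2*(-2) = 1)
v(B) = 2*(-6 + B)*(B + (-5 + B)**2) (v(B) = 2*((B + (-5 + B)**2)*(B - 6)) = 2*((B + (-5 + B)**2)*(-6 + B)) = 2*((-6 + B)*(B + (-5 + B)**2)) = 2*(-6 + B)*(B + (-5 + B)**2))
151*v(z) - 15*(-3) = 151*(-300 - 30*1**2 + 2*1**3 + 158*1) - 15*(-3) = 151*(-300 - 30*1 + 2*1 + 158) + 45 = 151*(-300 - 30 + 2 + 158) + 45 = 151*(-170) + 45 = -25670 + 45 = -25625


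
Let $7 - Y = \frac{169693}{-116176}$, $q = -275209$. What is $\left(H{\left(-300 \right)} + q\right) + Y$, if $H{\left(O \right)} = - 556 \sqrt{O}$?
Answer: $- \frac{31971697859}{116176} - 5560 i \sqrt{3} \approx -2.752 \cdot 10^{5} - 9630.2 i$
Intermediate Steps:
$Y = \frac{982925}{116176}$ ($Y = 7 - \frac{169693}{-116176} = 7 - 169693 \left(- \frac{1}{116176}\right) = 7 - - \frac{169693}{116176} = 7 + \frac{169693}{116176} = \frac{982925}{116176} \approx 8.4606$)
$\left(H{\left(-300 \right)} + q\right) + Y = \left(- 556 \sqrt{-300} - 275209\right) + \frac{982925}{116176} = \left(- 556 \cdot 10 i \sqrt{3} - 275209\right) + \frac{982925}{116176} = \left(- 5560 i \sqrt{3} - 275209\right) + \frac{982925}{116176} = \left(-275209 - 5560 i \sqrt{3}\right) + \frac{982925}{116176} = - \frac{31971697859}{116176} - 5560 i \sqrt{3}$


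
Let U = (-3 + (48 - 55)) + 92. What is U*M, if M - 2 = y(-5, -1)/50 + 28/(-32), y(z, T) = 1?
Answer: 9389/100 ≈ 93.890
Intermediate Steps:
U = 82 (U = (-3 - 7) + 92 = -10 + 92 = 82)
M = 229/200 (M = 2 + (1/50 + 28/(-32)) = 2 + (1*(1/50) + 28*(-1/32)) = 2 + (1/50 - 7/8) = 2 - 171/200 = 229/200 ≈ 1.1450)
U*M = 82*(229/200) = 9389/100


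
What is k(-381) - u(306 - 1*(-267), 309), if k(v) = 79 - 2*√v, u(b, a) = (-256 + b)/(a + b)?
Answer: 69361/882 - 2*I*√381 ≈ 78.641 - 39.038*I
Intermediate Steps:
u(b, a) = (-256 + b)/(a + b)
k(-381) - u(306 - 1*(-267), 309) = (79 - 2*I*√381) - (-256 + (306 - 1*(-267)))/(309 + (306 - 1*(-267))) = (79 - 2*I*√381) - (-256 + (306 + 267))/(309 + (306 + 267)) = (79 - 2*I*√381) - (-256 + 573)/(309 + 573) = (79 - 2*I*√381) - 317/882 = 69361/882 - 2*I*√381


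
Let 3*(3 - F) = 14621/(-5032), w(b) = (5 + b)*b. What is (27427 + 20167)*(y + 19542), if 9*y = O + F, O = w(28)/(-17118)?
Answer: 60087730230292943/64603332 ≈ 9.3010e+8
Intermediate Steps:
w(b) = b*(5 + b)
F = 59909/15096 (F = 3 - 14621/(3*(-5032)) = 3 - 14621*(-1)/(3*5032) = 3 - ⅓*(-14621/5032) = 3 + 14621/15096 = 59909/15096 ≈ 3.9685)
O = -154/2853 (O = (28*(5 + 28))/(-17118) = (28*33)*(-1/17118) = 924*(-1/17118) = -154/2853 ≈ -0.053978)
y = 56198531/129206664 (y = (-154/2853 + 59909/15096)/9 = (⅑)*(56198531/14356296) = 56198531/129206664 ≈ 0.43495)
(27427 + 20167)*(y + 19542) = (27427 + 20167)*(56198531/129206664 + 19542) = 47594*(2525012826419/129206664) = 60087730230292943/64603332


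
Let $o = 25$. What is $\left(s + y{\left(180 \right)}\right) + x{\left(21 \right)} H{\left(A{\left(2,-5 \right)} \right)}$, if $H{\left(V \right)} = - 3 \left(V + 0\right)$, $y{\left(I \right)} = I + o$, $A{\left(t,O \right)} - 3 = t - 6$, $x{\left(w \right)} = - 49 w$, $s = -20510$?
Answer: $-23392$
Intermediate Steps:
$A{\left(t,O \right)} = -3 + t$ ($A{\left(t,O \right)} = 3 + \left(t - 6\right) = 3 + \left(-6 + t\right) = -3 + t$)
$y{\left(I \right)} = 25 + I$ ($y{\left(I \right)} = I + 25 = 25 + I$)
$H{\left(V \right)} = - 3 V$
$\left(s + y{\left(180 \right)}\right) + x{\left(21 \right)} H{\left(A{\left(2,-5 \right)} \right)} = \left(-20510 + \left(25 + 180\right)\right) + \left(-49\right) 21 \left(- 3 \left(-3 + 2\right)\right) = \left(-20510 + 205\right) - 1029 \left(\left(-3\right) \left(-1\right)\right) = -20305 - 3087 = -23392$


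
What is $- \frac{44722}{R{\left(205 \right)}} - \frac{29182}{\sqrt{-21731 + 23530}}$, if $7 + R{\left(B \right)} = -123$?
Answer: $\frac{22361}{65} - \frac{29182 \sqrt{1799}}{1799} \approx -344.0$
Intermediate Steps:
$R{\left(B \right)} = -130$ ($R{\left(B \right)} = -7 - 123 = -130$)
$- \frac{44722}{R{\left(205 \right)}} - \frac{29182}{\sqrt{-21731 + 23530}} = - \frac{44722}{-130} - \frac{29182}{\sqrt{-21731 + 23530}} = \left(-44722\right) \left(- \frac{1}{130}\right) - \frac{29182}{\sqrt{1799}} = \frac{22361}{65} - 29182 \frac{\sqrt{1799}}{1799} = \frac{22361}{65} - \frac{29182 \sqrt{1799}}{1799}$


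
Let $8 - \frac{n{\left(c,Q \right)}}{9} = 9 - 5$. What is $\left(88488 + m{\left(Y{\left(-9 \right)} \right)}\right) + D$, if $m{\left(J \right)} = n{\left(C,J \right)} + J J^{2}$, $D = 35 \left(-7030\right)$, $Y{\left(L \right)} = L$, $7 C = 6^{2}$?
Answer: $-158255$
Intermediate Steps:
$C = \frac{36}{7}$ ($C = \frac{6^{2}}{7} = \frac{1}{7} \cdot 36 = \frac{36}{7} \approx 5.1429$)
$n{\left(c,Q \right)} = 36$ ($n{\left(c,Q \right)} = 72 - 9 \left(9 - 5\right) = 72 - 36 = 36$)
$D = -246050$
$m{\left(J \right)} = 36 + J^{3}$ ($m{\left(J \right)} = 36 + J J^{2} = 36 + J^{3}$)
$\left(88488 + m{\left(Y{\left(-9 \right)} \right)}\right) + D = \left(88488 + \left(36 + \left(-9\right)^{3}\right)\right) - 246050 = \left(88488 + \left(36 - 729\right)\right) - 246050 = \left(88488 - 693\right) - 246050 = 87795 - 246050 = -158255$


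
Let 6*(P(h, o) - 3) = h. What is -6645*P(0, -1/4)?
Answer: -19935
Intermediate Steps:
P(h, o) = 3 + h/6
-6645*P(0, -1/4) = -6645*(3 + (⅙)*0) = -6645*(3 + 0) = -6645*3 = -19935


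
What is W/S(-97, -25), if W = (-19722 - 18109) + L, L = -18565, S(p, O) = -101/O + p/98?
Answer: -138170200/7473 ≈ -18489.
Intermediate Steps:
S(p, O) = -101/O + p/98 (S(p, O) = -101/O + p*(1/98) = -101/O + p/98)
W = -56396 (W = (-19722 - 18109) - 18565 = -37831 - 18565 = -56396)
W/S(-97, -25) = -56396/(-101/(-25) + (1/98)*(-97)) = -56396/(-101*(-1/25) - 97/98) = -56396/(101/25 - 97/98) = -56396/7473/2450 = -56396*2450/7473 = -138170200/7473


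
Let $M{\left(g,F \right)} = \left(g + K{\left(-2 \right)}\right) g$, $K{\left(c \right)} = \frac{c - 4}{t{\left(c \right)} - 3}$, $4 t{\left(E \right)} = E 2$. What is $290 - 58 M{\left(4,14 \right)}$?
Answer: $-986$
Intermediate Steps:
$t{\left(E \right)} = \frac{E}{2}$ ($t{\left(E \right)} = \frac{E 2}{4} = \frac{2 E}{4} = \frac{E}{2}$)
$K{\left(c \right)} = \frac{-4 + c}{-3 + \frac{c}{2}}$ ($K{\left(c \right)} = \frac{c - 4}{\frac{c}{2} - 3} = \frac{-4 + c}{-3 + \frac{c}{2}}$)
$M{\left(g,F \right)} = g \left(\frac{3}{2} + g\right)$ ($M{\left(g,F \right)} = \left(g + \frac{2 \left(-4 - 2\right)}{-6 - 2}\right) g = \left(g + 2 \frac{1}{-8} \left(-6\right)\right) g = \left(g + 2 \left(- \frac{1}{8}\right) \left(-6\right)\right) g = \left(g + \frac{3}{2}\right) g = \left(\frac{3}{2} + g\right) g = g \left(\frac{3}{2} + g\right)$)
$290 - 58 M{\left(4,14 \right)} = 290 - 58 \cdot \frac{1}{2} \cdot 4 \left(3 + 2 \cdot 4\right) = 290 - 58 \cdot \frac{1}{2} \cdot 4 \left(3 + 8\right) = 290 - 58 \cdot \frac{1}{2} \cdot 4 \cdot 11 = 290 - 1276 = -986$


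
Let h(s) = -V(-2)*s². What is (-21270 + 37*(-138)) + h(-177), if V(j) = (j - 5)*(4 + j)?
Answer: 412230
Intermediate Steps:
V(j) = (-5 + j)*(4 + j)
h(s) = 14*s² (h(s) = -(-20 + (-2)² - 1*(-2))*s² = -(-20 + 4 + 2)*s² = -(-14)*s² = 14*s²)
(-21270 + 37*(-138)) + h(-177) = (-21270 + 37*(-138)) + 14*(-177)² = (-21270 - 5106) + 14*31329 = -26376 + 438606 = 412230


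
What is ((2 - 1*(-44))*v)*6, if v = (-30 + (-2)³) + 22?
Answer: -4416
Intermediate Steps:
v = -16 (v = (-30 - 8) + 22 = -38 + 22 = -16)
((2 - 1*(-44))*v)*6 = ((2 - 1*(-44))*(-16))*6 = ((2 + 44)*(-16))*6 = (46*(-16))*6 = -736*6 = -4416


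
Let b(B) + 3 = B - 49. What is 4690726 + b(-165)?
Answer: 4690509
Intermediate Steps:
b(B) = -52 + B (b(B) = -3 + (B - 49) = -3 + (-49 + B) = -52 + B)
4690726 + b(-165) = 4690726 + (-52 - 165) = 4690726 - 217 = 4690509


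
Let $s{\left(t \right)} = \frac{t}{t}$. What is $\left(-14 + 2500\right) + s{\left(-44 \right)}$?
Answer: $2487$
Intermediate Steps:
$s{\left(t \right)} = 1$
$\left(-14 + 2500\right) + s{\left(-44 \right)} = \left(-14 + 2500\right) + 1 = 2486 + 1 = 2487$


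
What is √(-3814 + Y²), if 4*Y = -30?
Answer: I*√15031/2 ≈ 61.3*I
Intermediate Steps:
Y = -15/2 (Y = (¼)*(-30) = -15/2 ≈ -7.5000)
√(-3814 + Y²) = √(-3814 + (-15/2)²) = √(-3814 + 225/4) = √(-15031/4) = I*√15031/2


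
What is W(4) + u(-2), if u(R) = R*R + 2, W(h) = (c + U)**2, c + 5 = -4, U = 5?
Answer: 22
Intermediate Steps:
c = -9 (c = -5 - 4 = -9)
W(h) = 16 (W(h) = (-9 + 5)**2 = (-4)**2 = 16)
u(R) = 2 + R**2 (u(R) = R**2 + 2 = 2 + R**2)
W(4) + u(-2) = 16 + (2 + (-2)**2) = 16 + (2 + 4) = 16 + 6 = 22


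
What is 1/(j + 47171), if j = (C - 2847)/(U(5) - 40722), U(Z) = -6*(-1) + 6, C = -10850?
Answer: 40710/1920345107 ≈ 2.1199e-5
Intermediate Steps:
U(Z) = 12 (U(Z) = 6 + 6 = 12)
j = 13697/40710 (j = (-10850 - 2847)/(12 - 40722) = -13697/(-40710) = -13697*(-1/40710) = 13697/40710 ≈ 0.33645)
1/(j + 47171) = 1/(13697/40710 + 47171) = 1/(1920345107/40710) = 40710/1920345107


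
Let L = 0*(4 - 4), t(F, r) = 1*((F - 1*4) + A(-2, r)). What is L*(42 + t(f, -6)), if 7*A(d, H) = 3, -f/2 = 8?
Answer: 0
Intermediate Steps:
f = -16 (f = -2*8 = -16)
A(d, H) = 3/7 (A(d, H) = (1/7)*3 = 3/7)
t(F, r) = -25/7 + F (t(F, r) = 1*((F - 1*4) + 3/7) = 1*((F - 4) + 3/7) = 1*((-4 + F) + 3/7) = 1*(-25/7 + F) = -25/7 + F)
L = 0 (L = 0*0 = 0)
L*(42 + t(f, -6)) = 0*(42 + (-25/7 - 16)) = 0*(42 - 137/7) = 0*(157/7) = 0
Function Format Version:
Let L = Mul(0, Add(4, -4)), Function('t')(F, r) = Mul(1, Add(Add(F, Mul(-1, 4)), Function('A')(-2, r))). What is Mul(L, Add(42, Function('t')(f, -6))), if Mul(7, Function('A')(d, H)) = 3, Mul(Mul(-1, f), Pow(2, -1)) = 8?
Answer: 0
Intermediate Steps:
f = -16 (f = Mul(-2, 8) = -16)
Function('A')(d, H) = Rational(3, 7) (Function('A')(d, H) = Mul(Rational(1, 7), 3) = Rational(3, 7))
Function('t')(F, r) = Add(Rational(-25, 7), F) (Function('t')(F, r) = Mul(1, Add(Add(F, Mul(-1, 4)), Rational(3, 7))) = Mul(1, Add(Add(F, -4), Rational(3, 7))) = Mul(1, Add(Add(-4, F), Rational(3, 7))) = Mul(1, Add(Rational(-25, 7), F)) = Add(Rational(-25, 7), F))
L = 0 (L = Mul(0, 0) = 0)
Mul(L, Add(42, Function('t')(f, -6))) = Mul(0, Add(42, Add(Rational(-25, 7), -16))) = Mul(0, Add(42, Rational(-137, 7))) = Mul(0, Rational(157, 7)) = 0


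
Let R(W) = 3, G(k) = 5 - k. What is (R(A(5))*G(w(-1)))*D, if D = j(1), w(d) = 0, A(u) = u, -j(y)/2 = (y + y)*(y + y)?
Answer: -120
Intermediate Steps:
j(y) = -8*y² (j(y) = -2*(y + y)*(y + y) = -2*2*y*2*y = -8*y²)
D = -8 (D = -8*1² = -8*1 = -8)
(R(A(5))*G(w(-1)))*D = (3*(5 - 1*0))*(-8) = (3*(5 + 0))*(-8) = (3*5)*(-8) = 15*(-8) = -120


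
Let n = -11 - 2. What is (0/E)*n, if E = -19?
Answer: 0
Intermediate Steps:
n = -13
(0/E)*n = (0/(-19))*(-13) = (0*(-1/19))*(-13) = 0*(-13) = 0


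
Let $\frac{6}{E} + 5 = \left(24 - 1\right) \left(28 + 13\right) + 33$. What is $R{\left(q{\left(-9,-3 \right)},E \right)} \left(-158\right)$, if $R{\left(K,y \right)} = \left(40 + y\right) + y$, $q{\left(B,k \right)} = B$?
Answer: $- \frac{6138616}{971} \approx -6322.0$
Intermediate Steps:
$E = \frac{6}{971}$ ($E = \frac{6}{-5 + \left(\left(24 - 1\right) \left(28 + 13\right) + 33\right)} = \frac{6}{-5 + \left(23 \cdot 41 + 33\right)} = \frac{6}{-5 + \left(943 + 33\right)} = \frac{6}{-5 + 976} = \frac{6}{971} \approx 0.0061792$)
$R{\left(K,y \right)} = 40 + 2 y$
$R{\left(q{\left(-9,-3 \right)},E \right)} \left(-158\right) = \left(40 + 2 \cdot \frac{6}{971}\right) \left(-158\right) = \left(40 + \frac{12}{971}\right) \left(-158\right) = \frac{38852}{971} \left(-158\right) = - \frac{6138616}{971}$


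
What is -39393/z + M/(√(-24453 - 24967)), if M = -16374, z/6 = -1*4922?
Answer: 13131/9844 + 8187*I*√12355/12355 ≈ 1.3339 + 73.655*I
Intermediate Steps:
z = -29532 (z = 6*(-1*4922) = 6*(-4922) = -29532)
-39393/z + M/(√(-24453 - 24967)) = -39393/(-29532) - 16374/√(-24453 - 24967) = -39393*(-1/29532) - 16374*(-I*√12355/24710) = 13131/9844 - 16374*(-I*√12355/24710) = 13131/9844 - (-8187)*I*√12355/12355 = 13131/9844 + 8187*I*√12355/12355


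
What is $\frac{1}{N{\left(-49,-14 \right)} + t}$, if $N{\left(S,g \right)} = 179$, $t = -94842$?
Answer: $- \frac{1}{94663} \approx -1.0564 \cdot 10^{-5}$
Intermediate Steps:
$\frac{1}{N{\left(-49,-14 \right)} + t} = \frac{1}{179 - 94842} = \frac{1}{-94663} = - \frac{1}{94663}$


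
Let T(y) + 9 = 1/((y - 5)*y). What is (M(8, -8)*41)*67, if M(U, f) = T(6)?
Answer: -145591/6 ≈ -24265.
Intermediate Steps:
T(y) = -9 + 1/(y*(-5 + y)) (T(y) = -9 + 1/((y - 5)*y) = -9 + 1/((-5 + y)*y) = -9 + 1/(y*(-5 + y)))
M(U, f) = -53/6 (M(U, f) = (1 - 9*6² + 45*6)/(6*(-5 + 6)) = (⅙)*(1 - 9*36 + 270)/1 = (⅙)*1*(1 - 324 + 270) = (⅙)*1*(-53) = -53/6)
(M(8, -8)*41)*67 = -53/6*41*67 = -2173/6*67 = -145591/6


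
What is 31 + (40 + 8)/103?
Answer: 3241/103 ≈ 31.466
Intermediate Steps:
31 + (40 + 8)/103 = 31 + (1/103)*48 = 31 + 48/103 = 3241/103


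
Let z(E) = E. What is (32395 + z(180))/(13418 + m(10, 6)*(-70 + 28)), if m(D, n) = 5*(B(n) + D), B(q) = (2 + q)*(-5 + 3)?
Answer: 32575/14678 ≈ 2.2193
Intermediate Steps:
B(q) = -4 - 2*q (B(q) = (2 + q)*(-2) = -4 - 2*q)
m(D, n) = -20 - 10*n + 5*D (m(D, n) = 5*((-4 - 2*n) + D) = 5*(-4 + D - 2*n) = -20 - 10*n + 5*D)
(32395 + z(180))/(13418 + m(10, 6)*(-70 + 28)) = (32395 + 180)/(13418 + (-20 - 10*6 + 5*10)*(-70 + 28)) = 32575/(13418 + (-20 - 60 + 50)*(-42)) = 32575/(13418 - 30*(-42)) = 32575/(13418 + 1260) = 32575/14678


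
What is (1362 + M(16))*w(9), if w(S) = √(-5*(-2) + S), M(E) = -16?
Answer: 1346*√19 ≈ 5867.1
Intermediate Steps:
w(S) = √(10 + S)
(1362 + M(16))*w(9) = (1362 - 16)*√(10 + 9) = 1346*√19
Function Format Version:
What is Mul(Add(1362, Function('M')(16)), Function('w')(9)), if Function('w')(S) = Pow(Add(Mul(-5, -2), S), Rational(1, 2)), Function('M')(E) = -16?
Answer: Mul(1346, Pow(19, Rational(1, 2))) ≈ 5867.1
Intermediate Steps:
Function('w')(S) = Pow(Add(10, S), Rational(1, 2))
Mul(Add(1362, Function('M')(16)), Function('w')(9)) = Mul(Add(1362, -16), Pow(Add(10, 9), Rational(1, 2))) = Mul(1346, Pow(19, Rational(1, 2)))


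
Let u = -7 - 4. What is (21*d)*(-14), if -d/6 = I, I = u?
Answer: -19404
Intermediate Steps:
u = -11
I = -11
d = 66 (d = -6*(-11) = 66)
(21*d)*(-14) = (21*66)*(-14) = 1386*(-14) = -19404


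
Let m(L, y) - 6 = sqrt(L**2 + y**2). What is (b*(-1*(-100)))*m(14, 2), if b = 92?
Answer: 55200 + 92000*sqrt(2) ≈ 1.8531e+5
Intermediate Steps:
m(L, y) = 6 + sqrt(L**2 + y**2)
(b*(-1*(-100)))*m(14, 2) = (92*(-1*(-100)))*(6 + sqrt(14**2 + 2**2)) = (92*100)*(6 + sqrt(196 + 4)) = 9200*(6 + sqrt(200)) = 9200*(6 + 10*sqrt(2)) = 55200 + 92000*sqrt(2)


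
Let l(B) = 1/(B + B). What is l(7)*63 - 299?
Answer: -589/2 ≈ -294.50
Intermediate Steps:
l(B) = 1/(2*B)
l(7)*63 - 299 = ((1/2)/7)*63 - 299 = ((1/2)*(1/7))*63 - 299 = (1/14)*63 - 299 = 9/2 - 299 = -589/2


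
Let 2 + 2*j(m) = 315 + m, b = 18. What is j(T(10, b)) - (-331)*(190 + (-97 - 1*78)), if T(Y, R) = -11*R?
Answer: 10045/2 ≈ 5022.5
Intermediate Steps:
j(m) = 313/2 + m/2 (j(m) = -1 + (315 + m)/2 = -1 + (315/2 + m/2) = 313/2 + m/2)
j(T(10, b)) - (-331)*(190 + (-97 - 1*78)) = (313/2 + (-11*18)/2) - (-331)*(190 + (-97 - 1*78)) = (313/2 + (½)*(-198)) - (-331)*(190 + (-97 - 78)) = (313/2 - 99) - (-331)*(190 - 175) = 115/2 - (-331)*15 = 115/2 - 1*(-4965) = 115/2 + 4965 = 10045/2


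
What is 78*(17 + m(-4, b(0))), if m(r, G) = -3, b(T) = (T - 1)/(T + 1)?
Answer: 1092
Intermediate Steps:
b(T) = (-1 + T)/(1 + T)
78*(17 + m(-4, b(0))) = 78*(17 - 3) = 78*14 = 1092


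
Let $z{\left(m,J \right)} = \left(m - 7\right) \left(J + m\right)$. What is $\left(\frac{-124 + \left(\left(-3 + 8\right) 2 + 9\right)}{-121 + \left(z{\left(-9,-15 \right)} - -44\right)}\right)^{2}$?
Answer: $\frac{11025}{94249} \approx 0.11698$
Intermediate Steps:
$z{\left(m,J \right)} = \left(-7 + m\right) \left(J + m\right)$
$\left(\frac{-124 + \left(\left(-3 + 8\right) 2 + 9\right)}{-121 + \left(z{\left(-9,-15 \right)} - -44\right)}\right)^{2} = \left(\frac{-124 + \left(\left(-3 + 8\right) 2 + 9\right)}{-121 - -428}\right)^{2} = \left(\frac{-124 + \left(5 \cdot 2 + 9\right)}{-121 + \left(\left(81 + 105 + 63 + 135\right) + 44\right)}\right)^{2} = \left(\frac{-124 + \left(10 + 9\right)}{-121 + \left(384 + 44\right)}\right)^{2} = \left(\frac{-124 + 19}{-121 + 428}\right)^{2} = \left(- \frac{105}{307}\right)^{2} = \frac{11025}{94249}$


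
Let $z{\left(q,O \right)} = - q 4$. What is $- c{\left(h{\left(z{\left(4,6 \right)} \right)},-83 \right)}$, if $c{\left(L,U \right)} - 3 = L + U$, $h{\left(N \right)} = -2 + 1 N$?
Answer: $98$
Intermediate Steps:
$z{\left(q,O \right)} = - 4 q$
$h{\left(N \right)} = -2 + N$
$c{\left(L,U \right)} = 3 + L + U$ ($c{\left(L,U \right)} = 3 + \left(L + U\right) = 3 + L + U$)
$- c{\left(h{\left(z{\left(4,6 \right)} \right)},-83 \right)} = - (3 - 18 - 83) = \left(-1\right) \left(-98\right) = 98$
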